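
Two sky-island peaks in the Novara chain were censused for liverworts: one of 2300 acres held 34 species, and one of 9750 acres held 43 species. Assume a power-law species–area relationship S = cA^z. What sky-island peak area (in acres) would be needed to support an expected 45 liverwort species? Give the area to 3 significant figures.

12900 acres

z = ln(43/34) / ln(9750/2300) = 0.2348 / 1.4444 = 0.1626
c = 34 / 2300^0.1626 = 34 / 3.52 = 9.658
A = (45/9.658)^(1/0.1626) ⇒ ln A = ln(4.659)/0.1626 = 9.4646
A = e^9.4646 ≈ 12896 acres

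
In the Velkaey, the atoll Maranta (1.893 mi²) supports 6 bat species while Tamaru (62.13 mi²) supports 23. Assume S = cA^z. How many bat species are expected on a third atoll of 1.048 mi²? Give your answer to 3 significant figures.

4.78

z = ln(23/6) / ln(62.13/1.893) = 1.3437 / 3.4911 = 0.3849
c = 6 / 1.893^0.3849 = 6 / 1.278 = 4.693
S₃ = 4.693 × 1.048^0.3849 = 4.693 × 1.018 ≈ 4.779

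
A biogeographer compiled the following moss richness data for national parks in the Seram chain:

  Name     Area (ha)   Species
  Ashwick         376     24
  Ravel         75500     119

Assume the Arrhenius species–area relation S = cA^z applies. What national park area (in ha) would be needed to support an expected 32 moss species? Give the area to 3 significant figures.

z = ln(119/24) / ln(75500/376) = 1.6011 / 5.3023 = 0.3020
c = 24 / 376^0.3020 = 24 / 5.992 = 4.005
A = (32/4.005)^(1/0.3020) ⇒ ln A = ln(7.99)/0.3020 = 6.8823
A = e^6.8823 ≈ 974.9 ha

975 ha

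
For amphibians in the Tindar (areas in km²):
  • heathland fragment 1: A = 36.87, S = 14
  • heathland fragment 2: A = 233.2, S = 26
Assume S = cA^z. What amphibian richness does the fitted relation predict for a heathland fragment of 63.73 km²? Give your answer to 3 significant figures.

z = ln(26/14) / ln(233.2/36.87) = 0.6190 / 1.8445 = 0.3356
c = 14 / 36.87^0.3356 = 14 / 3.356 = 4.172
S₃ = 4.172 × 63.73^0.3356 = 4.172 × 4.032 ≈ 16.82

16.8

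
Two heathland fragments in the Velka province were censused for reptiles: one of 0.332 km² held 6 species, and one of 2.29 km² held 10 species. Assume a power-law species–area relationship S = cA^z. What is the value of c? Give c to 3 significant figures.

z = ln(S₂/S₁) / ln(A₂/A₁) = ln(10/6) / ln(2.29/0.332) = 0.5108 / 1.9312 = 0.2645
c = S₁ / A₁^z = 6 / 0.332^0.2645 = 6 / 0.747 = 8.032

8.03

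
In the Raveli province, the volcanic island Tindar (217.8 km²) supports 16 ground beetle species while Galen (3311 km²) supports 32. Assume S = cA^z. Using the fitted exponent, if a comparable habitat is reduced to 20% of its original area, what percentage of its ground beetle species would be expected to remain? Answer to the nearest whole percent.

66%

z = ln(32/16) / ln(3311/217.8) = 0.6931 / 2.7214 = 0.2547
S_new/S_old = (A_new/A_old)^z = 0.2^0.2547 = exp(0.2547 × -1.6094) = 0.6637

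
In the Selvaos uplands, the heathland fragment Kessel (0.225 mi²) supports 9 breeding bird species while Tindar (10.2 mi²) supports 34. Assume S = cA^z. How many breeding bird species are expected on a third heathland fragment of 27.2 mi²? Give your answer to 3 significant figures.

z = ln(34/9) / ln(10.2/0.225) = 1.3291 / 3.8140 = 0.3485
c = 9 / 0.225^0.3485 = 9 / 0.5946 = 15.14
S₃ = 15.14 × 27.2^0.3485 = 15.14 × 3.162 ≈ 47.85

47.9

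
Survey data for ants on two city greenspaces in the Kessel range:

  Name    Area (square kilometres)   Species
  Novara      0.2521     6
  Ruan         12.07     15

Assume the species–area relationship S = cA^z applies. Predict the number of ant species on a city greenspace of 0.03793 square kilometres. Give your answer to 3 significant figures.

3.83

z = ln(15/6) / ln(12.07/0.2521) = 0.9163 / 3.8687 = 0.2369
c = 6 / 0.2521^0.2369 = 6 / 0.7215 = 8.316
S₃ = 8.316 × 0.03793^0.2369 = 8.316 × 0.4607 ≈ 3.831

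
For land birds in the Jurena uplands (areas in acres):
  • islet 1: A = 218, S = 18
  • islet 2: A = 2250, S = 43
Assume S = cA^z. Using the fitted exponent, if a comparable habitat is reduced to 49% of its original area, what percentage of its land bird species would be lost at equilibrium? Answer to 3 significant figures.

z = ln(43/18) / ln(2250/218) = 0.8708 / 2.3342 = 0.3731
S_new/S_old = (A_new/A_old)^z = 0.49^0.3731 = exp(0.3731 × -0.7133) = 0.7663
Fraction lost = 1 − 0.7663 = 0.2337

23.4%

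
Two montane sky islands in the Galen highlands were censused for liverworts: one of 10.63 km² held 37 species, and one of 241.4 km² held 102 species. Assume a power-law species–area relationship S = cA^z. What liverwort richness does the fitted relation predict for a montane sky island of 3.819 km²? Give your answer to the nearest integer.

z = ln(102/37) / ln(241.4/10.63) = 1.0141 / 3.1228 = 0.3247
c = 37 / 10.63^0.3247 = 37 / 2.154 = 17.17
S₃ = 17.17 × 3.819^0.3247 = 17.17 × 1.545 ≈ 26.54

27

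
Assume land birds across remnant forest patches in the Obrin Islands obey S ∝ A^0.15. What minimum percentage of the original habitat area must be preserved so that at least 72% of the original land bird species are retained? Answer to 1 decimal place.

Need (A_new/A_old)^0.15 = 0.72, so A_new/A_old = 0.72^(1/0.15) = 0.72^6.667
ln(A_new/A_old) = ln 0.72 / 0.15 = -0.3285 / 0.15 = -2.1900
A_new/A_old = e^-2.1900 ≈ 0.1119

11.2%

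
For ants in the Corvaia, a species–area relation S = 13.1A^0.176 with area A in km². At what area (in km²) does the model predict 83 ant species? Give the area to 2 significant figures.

36000 km²

83 = 13.1 × A^0.176  ⇒  A^0.176 = 83/13.1 = 6.336
ln A = ln(6.336) / 0.176 = 1.8462 / 0.176 = 10.4899
A = e^10.4899 ≈ 35952 km²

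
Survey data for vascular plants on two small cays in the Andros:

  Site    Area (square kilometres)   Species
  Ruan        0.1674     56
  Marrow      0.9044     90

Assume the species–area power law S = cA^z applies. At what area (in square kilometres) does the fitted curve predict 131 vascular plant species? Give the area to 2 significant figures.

3.4 square kilometres

z = ln(90/56) / ln(0.9044/0.1674) = 0.4745 / 1.6869 = 0.2813
c = 56 / 0.1674^0.2813 = 56 / 0.6049 = 92.58
A = (131/92.58)^(1/0.2813) ⇒ ln A = ln(1.415)/0.2813 = 1.2342
A = e^1.2342 ≈ 3.436 square kilometres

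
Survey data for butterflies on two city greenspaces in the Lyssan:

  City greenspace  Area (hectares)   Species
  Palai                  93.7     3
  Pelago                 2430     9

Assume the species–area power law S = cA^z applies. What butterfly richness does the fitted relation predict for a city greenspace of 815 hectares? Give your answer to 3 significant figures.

6.22

z = ln(9/3) / ln(2430/93.7) = 1.0986 / 3.2555 = 0.3375
c = 3 / 93.7^0.3375 = 3 / 4.628 = 0.6482
S₃ = 0.6482 × 815^0.3375 = 0.6482 × 9.603 ≈ 6.225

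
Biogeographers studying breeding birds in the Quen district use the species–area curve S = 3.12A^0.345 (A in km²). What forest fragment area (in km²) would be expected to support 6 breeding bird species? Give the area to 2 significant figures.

6 = 3.12 × A^0.345  ⇒  A^0.345 = 6/3.12 = 1.923
ln A = ln(1.923) / 0.345 = 0.6539 / 0.345 = 1.8954
A = e^1.8954 ≈ 6.655 km²

6.7 km²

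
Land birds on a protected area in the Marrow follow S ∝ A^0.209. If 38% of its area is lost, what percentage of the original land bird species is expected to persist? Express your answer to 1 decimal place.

S_new/S_old = (A_new/A_old)^z = 0.62^0.209
= exp(0.209 × ln 0.62) = exp(0.209 × -0.4780) = exp(-0.0999) ≈ 0.9049

90.5%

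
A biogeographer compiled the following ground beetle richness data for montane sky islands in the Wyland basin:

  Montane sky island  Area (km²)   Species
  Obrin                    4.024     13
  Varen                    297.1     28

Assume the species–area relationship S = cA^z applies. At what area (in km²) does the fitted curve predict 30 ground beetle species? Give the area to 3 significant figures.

437 km²

z = ln(28/13) / ln(297.1/4.024) = 0.7673 / 4.3018 = 0.1784
c = 13 / 4.024^0.1784 = 13 / 1.282 = 10.14
A = (30/10.14)^(1/0.1784) ⇒ ln A = ln(2.958)/0.1784 = 6.0809
A = e^6.0809 ≈ 437.4 km²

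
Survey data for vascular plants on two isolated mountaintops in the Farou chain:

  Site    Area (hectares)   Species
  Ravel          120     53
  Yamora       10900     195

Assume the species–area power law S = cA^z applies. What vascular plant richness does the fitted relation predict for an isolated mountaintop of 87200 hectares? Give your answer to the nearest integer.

z = ln(195/53) / ln(10900/120) = 1.3027 / 4.5090 = 0.2889
c = 53 / 120^0.2889 = 53 / 3.987 = 13.29
S₃ = 13.29 × 87200^0.2889 = 13.29 × 26.75 ≈ 355.6

356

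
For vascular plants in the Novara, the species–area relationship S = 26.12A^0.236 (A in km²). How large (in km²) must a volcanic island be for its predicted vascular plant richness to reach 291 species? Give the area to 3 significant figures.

27300 km²

291 = 26.12 × A^0.236  ⇒  A^0.236 = 291/26.12 = 11.14
ln A = ln(11.14) / 0.236 = 2.4106 / 0.236 = 10.2145
A = e^10.2145 ≈ 27296 km²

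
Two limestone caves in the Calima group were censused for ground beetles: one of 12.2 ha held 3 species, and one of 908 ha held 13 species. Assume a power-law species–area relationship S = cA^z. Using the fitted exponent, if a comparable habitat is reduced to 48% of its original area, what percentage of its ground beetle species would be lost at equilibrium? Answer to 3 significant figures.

22.1%

z = ln(13/3) / ln(908/12.2) = 1.4663 / 4.3098 = 0.3402
S_new/S_old = (A_new/A_old)^z = 0.48^0.3402 = exp(0.3402 × -0.7340) = 0.779
Fraction lost = 1 − 0.779 = 0.221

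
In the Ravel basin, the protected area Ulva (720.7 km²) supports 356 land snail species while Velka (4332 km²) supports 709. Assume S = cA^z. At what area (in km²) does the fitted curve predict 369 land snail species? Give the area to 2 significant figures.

790 km²

z = ln(709/356) / ln(4332/720.7) = 0.6889 / 1.7936 = 0.3841
c = 356 / 720.7^0.3841 = 356 / 12.52 = 28.43
A = (369/28.43)^(1/0.3841) ⇒ ln A = ln(12.98)/0.3841 = 6.6736
A = e^6.6736 ≈ 791.2 km²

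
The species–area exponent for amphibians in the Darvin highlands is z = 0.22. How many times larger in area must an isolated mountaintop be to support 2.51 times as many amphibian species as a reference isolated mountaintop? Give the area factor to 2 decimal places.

65.57

(A₂/A₁)^0.22 = 2.51, so A₂/A₁ = 2.51^(1/0.22) = 2.51^4.545
ln(A₂/A₁) = ln 2.51 / 0.22 = 0.9203 / 0.22 = 4.1831
A₂/A₁ = e^4.1831 ≈ 65.57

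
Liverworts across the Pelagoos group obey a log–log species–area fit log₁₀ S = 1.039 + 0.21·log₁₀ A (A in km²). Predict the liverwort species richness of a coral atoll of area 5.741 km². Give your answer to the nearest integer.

S = 10.94 × 5.741^0.21 = 10.94 × 1.443 ≈ 15.79

16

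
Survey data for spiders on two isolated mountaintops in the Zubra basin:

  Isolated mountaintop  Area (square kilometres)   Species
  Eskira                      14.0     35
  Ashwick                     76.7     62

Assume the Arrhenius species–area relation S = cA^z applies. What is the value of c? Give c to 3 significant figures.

z = ln(S₂/S₁) / ln(A₂/A₁) = ln(62/35) / ln(76.7/14) = 0.5718 / 1.7008 = 0.3362
c = S₁ / A₁^z = 35 / 14^0.3362 = 35 / 2.428 = 14.41

14.4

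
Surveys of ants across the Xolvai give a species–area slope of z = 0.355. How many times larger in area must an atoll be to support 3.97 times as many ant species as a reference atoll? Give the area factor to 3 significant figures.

48.6

(A₂/A₁)^0.355 = 3.97, so A₂/A₁ = 3.97^(1/0.355) = 3.97^2.817
ln(A₂/A₁) = ln 3.97 / 0.355 = 1.3788 / 0.355 = 3.8838
A₂/A₁ = e^3.8838 ≈ 48.61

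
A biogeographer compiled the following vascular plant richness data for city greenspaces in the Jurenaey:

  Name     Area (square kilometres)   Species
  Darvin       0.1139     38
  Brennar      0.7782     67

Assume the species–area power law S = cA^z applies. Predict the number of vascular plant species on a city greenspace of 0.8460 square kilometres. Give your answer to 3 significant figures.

68.7

z = ln(67/38) / ln(0.7782/0.1139) = 0.5671 / 1.9217 = 0.2951
c = 38 / 0.1139^0.2951 = 38 / 0.5267 = 72.15
S₃ = 72.15 × 0.846^0.2951 = 72.15 × 0.9518 ≈ 68.67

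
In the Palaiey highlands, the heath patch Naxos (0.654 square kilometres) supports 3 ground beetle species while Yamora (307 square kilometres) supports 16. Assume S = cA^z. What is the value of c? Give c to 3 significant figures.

z = ln(S₂/S₁) / ln(A₂/A₁) = ln(16/3) / ln(307/0.654) = 1.6740 / 6.1515 = 0.2721
c = S₁ / A₁^z = 3 / 0.654^0.2721 = 3 / 0.8909 = 3.367

3.37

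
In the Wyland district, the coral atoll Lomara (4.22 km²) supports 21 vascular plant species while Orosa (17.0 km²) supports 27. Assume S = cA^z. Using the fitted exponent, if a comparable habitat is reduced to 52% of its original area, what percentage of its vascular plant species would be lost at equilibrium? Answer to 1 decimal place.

z = ln(27/21) / ln(17/4.22) = 0.2513 / 1.3934 = 0.1804
S_new/S_old = (A_new/A_old)^z = 0.52^0.1804 = exp(0.1804 × -0.6539) = 0.8887
Fraction lost = 1 − 0.8887 = 0.1113

11.1%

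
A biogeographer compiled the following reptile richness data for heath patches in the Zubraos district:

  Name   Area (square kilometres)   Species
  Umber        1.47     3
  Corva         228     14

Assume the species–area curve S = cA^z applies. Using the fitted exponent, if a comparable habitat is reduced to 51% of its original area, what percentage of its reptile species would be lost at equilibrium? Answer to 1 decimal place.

z = ln(14/3) / ln(228/1.47) = 1.5404 / 5.0441 = 0.3054
S_new/S_old = (A_new/A_old)^z = 0.51^0.3054 = exp(0.3054 × -0.6733) = 0.8141
Fraction lost = 1 − 0.8141 = 0.1859

18.6%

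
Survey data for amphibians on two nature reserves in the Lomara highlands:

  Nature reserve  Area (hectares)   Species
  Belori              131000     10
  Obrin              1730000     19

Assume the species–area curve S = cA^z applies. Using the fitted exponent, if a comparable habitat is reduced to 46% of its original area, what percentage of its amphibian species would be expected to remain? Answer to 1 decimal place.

z = ln(19/10) / ln(1730000/131000) = 0.6419 / 2.5807 = 0.2487
S_new/S_old = (A_new/A_old)^z = 0.46^0.2487 = exp(0.2487 × -0.7765) = 0.8244

82.4%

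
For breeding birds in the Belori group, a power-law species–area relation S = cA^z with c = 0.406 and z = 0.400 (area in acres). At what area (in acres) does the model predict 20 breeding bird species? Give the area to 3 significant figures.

20 = 0.406 × A^0.4  ⇒  A^0.4 = 20/0.406 = 49.26
ln A = ln(49.26) / 0.4 = 3.8971 / 0.4 = 9.7428
A = e^9.7428 ≈ 17032 acres

17000 acres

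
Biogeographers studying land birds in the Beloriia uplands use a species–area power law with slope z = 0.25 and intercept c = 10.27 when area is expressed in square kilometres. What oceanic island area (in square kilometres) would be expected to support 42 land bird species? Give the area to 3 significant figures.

42 = 10.27 × A^0.25  ⇒  A^0.25 = 42/10.27 = 4.09
ln A = ln(4.09) / 0.25 = 1.4084 / 0.25 = 5.6338
A = e^5.6338 ≈ 279.7 square kilometres

280 square kilometres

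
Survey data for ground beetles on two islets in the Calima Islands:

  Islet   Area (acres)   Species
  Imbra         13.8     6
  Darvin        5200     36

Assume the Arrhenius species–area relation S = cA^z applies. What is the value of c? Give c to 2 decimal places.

2.72

z = ln(S₂/S₁) / ln(A₂/A₁) = ln(36/6) / ln(5200/13.8) = 1.7918 / 5.9317 = 0.3021
c = S₁ / A₁^z = 6 / 13.8^0.3021 = 6 / 2.21 = 2.715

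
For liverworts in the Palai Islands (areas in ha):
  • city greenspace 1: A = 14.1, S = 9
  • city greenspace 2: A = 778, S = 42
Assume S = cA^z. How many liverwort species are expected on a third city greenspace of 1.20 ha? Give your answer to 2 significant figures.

3.5

z = ln(42/9) / ln(778/14.1) = 1.5404 / 4.0106 = 0.3841
c = 9 / 14.1^0.3841 = 9 / 2.763 = 3.257
S₃ = 3.257 × 1.2^0.3841 = 3.257 × 1.073 ≈ 3.493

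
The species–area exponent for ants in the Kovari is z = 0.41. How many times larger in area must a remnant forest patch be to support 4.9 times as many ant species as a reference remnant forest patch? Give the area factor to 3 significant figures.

(A₂/A₁)^0.41 = 4.9, so A₂/A₁ = 4.9^(1/0.41) = 4.9^2.439
ln(A₂/A₁) = ln 4.9 / 0.41 = 1.5892 / 0.41 = 3.8762
A₂/A₁ = e^3.8762 ≈ 48.24

48.2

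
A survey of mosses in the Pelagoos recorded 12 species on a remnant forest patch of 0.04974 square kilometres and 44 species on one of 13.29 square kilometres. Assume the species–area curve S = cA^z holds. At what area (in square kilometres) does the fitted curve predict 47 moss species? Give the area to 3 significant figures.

z = ln(44/12) / ln(13.29/0.04974) = 1.2993 / 5.5880 = 0.2325
c = 12 / 0.04974^0.2325 = 12 / 0.4977 = 24.11
A = (47/24.11)^(1/0.2325) ⇒ ln A = ln(1.949)/0.2325 = 2.8707
A = e^2.8707 ≈ 17.65 square kilometres

17.6 square kilometres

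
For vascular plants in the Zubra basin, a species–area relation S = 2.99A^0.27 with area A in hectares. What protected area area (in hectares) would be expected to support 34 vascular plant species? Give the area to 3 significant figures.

34 = 2.99 × A^0.27  ⇒  A^0.27 = 34/2.99 = 11.37
ln A = ln(11.37) / 0.27 = 2.4311 / 0.27 = 9.0040
A = e^9.0040 ≈ 8136 hectares

8140 hectares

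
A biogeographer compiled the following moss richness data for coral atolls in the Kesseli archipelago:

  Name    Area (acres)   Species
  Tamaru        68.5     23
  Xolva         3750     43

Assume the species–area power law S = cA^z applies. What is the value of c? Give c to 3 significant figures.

z = ln(S₂/S₁) / ln(A₂/A₁) = ln(43/23) / ln(3750/68.5) = 0.6257 / 4.0027 = 0.1563
c = S₁ / A₁^z = 23 / 68.5^0.1563 = 23 / 1.936 = 11.88

11.9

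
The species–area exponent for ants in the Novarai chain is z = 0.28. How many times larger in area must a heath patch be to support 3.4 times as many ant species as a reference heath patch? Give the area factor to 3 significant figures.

79.1

(A₂/A₁)^0.28 = 3.4, so A₂/A₁ = 3.4^(1/0.28) = 3.4^3.571
ln(A₂/A₁) = ln 3.4 / 0.28 = 1.2238 / 0.28 = 4.3706
A₂/A₁ = e^4.3706 ≈ 79.09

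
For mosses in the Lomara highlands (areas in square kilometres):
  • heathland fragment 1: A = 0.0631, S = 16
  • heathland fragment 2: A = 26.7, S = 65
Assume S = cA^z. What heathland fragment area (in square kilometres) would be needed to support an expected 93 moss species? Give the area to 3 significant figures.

z = ln(65/16) / ln(26.7/0.0631) = 1.4018 / 6.0477 = 0.2318
c = 16 / 0.0631^0.2318 = 16 / 0.5271 = 30.36
A = (93/30.36)^(1/0.2318) ⇒ ln A = ln(3.064)/0.2318 = 4.8301
A = e^4.8301 ≈ 125.2 square kilometres

125 square kilometres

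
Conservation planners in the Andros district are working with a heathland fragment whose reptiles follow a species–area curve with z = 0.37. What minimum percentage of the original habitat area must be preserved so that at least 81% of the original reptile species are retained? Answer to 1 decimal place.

Need (A_new/A_old)^0.37 = 0.81, so A_new/A_old = 0.81^(1/0.37) = 0.81^2.703
ln(A_new/A_old) = ln 0.81 / 0.37 = -0.2107 / 0.37 = -0.5695
A_new/A_old = e^-0.5695 ≈ 0.5658

56.6%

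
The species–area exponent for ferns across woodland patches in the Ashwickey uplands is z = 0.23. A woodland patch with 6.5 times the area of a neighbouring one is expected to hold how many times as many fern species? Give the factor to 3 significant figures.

S₂/S₁ = (A₂/A₁)^z = 6.5^0.23
ln(S₂/S₁) = 0.23 × ln 6.5 = 0.23 × 1.8718 = 0.4305
S₂/S₁ = e^0.4305 ≈ 1.538

1.54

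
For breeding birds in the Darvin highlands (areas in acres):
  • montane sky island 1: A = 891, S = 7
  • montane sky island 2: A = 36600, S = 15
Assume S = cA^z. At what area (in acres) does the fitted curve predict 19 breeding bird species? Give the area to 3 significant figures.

116000 acres

z = ln(15/7) / ln(36600/891) = 0.7621 / 3.7155 = 0.2051
c = 7 / 891^0.2051 = 7 / 4.028 = 1.738
A = (19/1.738)^(1/0.2051) ⇒ ln A = ln(10.93)/0.2051 = 11.6602
A = e^11.6602 ≈ 115868 acres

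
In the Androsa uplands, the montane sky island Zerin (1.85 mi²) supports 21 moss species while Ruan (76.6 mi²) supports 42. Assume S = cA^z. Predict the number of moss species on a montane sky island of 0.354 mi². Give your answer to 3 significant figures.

z = ln(42/21) / ln(76.6/1.85) = 0.6931 / 3.7234 = 0.1862
c = 21 / 1.85^0.1862 = 21 / 1.121 = 18.73
S₃ = 18.73 × 0.354^0.1862 = 18.73 × 0.8242 ≈ 15.44

15.4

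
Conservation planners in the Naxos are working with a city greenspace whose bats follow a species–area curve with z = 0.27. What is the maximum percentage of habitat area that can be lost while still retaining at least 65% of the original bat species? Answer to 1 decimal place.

Need (A_new/A_old)^0.27 = 0.65, so A_new/A_old = 0.65^(1/0.27) = 0.65^3.704
ln(A_new/A_old) = ln 0.65 / 0.27 = -0.4308 / 0.27 = -1.5955
A_new/A_old = e^-1.5955 ≈ 0.2028
Fraction that can be lost = 1 − 0.2028 = 0.7972

79.7%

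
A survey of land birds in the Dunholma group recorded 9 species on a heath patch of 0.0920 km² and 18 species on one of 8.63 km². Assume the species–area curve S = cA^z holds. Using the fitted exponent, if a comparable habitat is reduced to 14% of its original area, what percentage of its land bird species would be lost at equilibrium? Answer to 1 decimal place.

z = ln(18/9) / ln(8.63/0.092) = 0.6931 / 4.5412 = 0.1526
S_new/S_old = (A_new/A_old)^z = 0.14^0.1526 = exp(0.1526 × -1.9661) = 0.7407
Fraction lost = 1 − 0.7407 = 0.2593

25.9%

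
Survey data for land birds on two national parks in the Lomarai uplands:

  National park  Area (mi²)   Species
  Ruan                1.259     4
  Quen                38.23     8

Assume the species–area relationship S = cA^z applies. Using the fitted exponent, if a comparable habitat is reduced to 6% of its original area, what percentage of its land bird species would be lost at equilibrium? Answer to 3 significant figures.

43.5%

z = ln(8/4) / ln(38.23/1.259) = 0.6931 / 3.4133 = 0.2031
S_new/S_old = (A_new/A_old)^z = 0.06^0.2031 = exp(0.2031 × -2.8134) = 0.5648
Fraction lost = 1 − 0.5648 = 0.4352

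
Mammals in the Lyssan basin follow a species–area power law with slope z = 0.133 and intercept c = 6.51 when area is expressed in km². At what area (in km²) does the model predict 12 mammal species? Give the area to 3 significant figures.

99.3 km²

12 = 6.51 × A^0.133  ⇒  A^0.133 = 12/6.51 = 1.843
ln A = ln(1.843) / 0.133 = 0.6116 / 0.133 = 4.5982
A = e^4.5982 ≈ 99.31 km²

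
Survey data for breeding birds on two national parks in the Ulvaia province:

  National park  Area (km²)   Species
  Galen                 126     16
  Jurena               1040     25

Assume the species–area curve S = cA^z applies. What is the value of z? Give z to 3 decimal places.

Taking logs: ln S = ln c + z ln A, so z = (ln S₂ − ln S₁)/(ln A₂ − ln A₁).
z = ln(25/16) / ln(1040/126) = ln(1.562) / ln(8.254) = 0.4463 / 2.1107 = 0.2114

0.211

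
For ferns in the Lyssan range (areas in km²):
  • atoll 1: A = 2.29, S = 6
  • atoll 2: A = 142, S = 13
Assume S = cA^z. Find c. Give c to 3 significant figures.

z = ln(S₂/S₁) / ln(A₂/A₁) = ln(13/6) / ln(142/2.29) = 0.7732 / 4.1273 = 0.1873
c = S₁ / A₁^z = 6 / 2.29^0.1873 = 6 / 1.168 = 5.137

5.14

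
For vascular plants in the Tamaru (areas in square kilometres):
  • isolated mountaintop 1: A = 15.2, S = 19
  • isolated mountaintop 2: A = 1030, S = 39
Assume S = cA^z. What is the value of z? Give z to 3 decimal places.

0.171

Taking logs: ln S = ln c + z ln A, so z = (ln S₂ − ln S₁)/(ln A₂ − ln A₁).
z = ln(39/19) / ln(1030/15.2) = ln(2.053) / ln(67.76) = 0.7191 / 4.2160 = 0.1706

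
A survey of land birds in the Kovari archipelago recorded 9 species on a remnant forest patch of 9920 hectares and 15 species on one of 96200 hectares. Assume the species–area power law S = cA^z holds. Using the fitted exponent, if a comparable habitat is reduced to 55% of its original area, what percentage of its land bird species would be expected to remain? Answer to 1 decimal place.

z = ln(15/9) / ln(96200/9920) = 0.5108 / 2.2719 = 0.2248
S_new/S_old = (A_new/A_old)^z = 0.55^0.2248 = exp(0.2248 × -0.5978) = 0.8742

87.4%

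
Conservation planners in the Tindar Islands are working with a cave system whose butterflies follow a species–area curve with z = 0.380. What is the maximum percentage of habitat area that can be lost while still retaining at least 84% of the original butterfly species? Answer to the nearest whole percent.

37%

Need (A_new/A_old)^0.38 = 0.84, so A_new/A_old = 0.84^(1/0.38) = 0.84^2.632
ln(A_new/A_old) = ln 0.84 / 0.38 = -0.1744 / 0.38 = -0.4588
A_new/A_old = e^-0.4588 ≈ 0.632
Fraction that can be lost = 1 − 0.632 = 0.368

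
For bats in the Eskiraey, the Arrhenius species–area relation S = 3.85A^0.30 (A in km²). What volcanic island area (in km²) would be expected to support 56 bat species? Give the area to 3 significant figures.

7510 km²

56 = 3.85 × A^0.3  ⇒  A^0.3 = 56/3.85 = 14.55
ln A = ln(14.55) / 0.3 = 2.6773 / 0.3 = 8.9243
A = e^8.9243 ≈ 7512 km²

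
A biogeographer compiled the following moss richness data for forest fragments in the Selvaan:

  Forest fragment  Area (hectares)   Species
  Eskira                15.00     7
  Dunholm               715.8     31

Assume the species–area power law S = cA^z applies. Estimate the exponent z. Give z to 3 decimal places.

Taking logs: ln S = ln c + z ln A, so z = (ln S₂ − ln S₁)/(ln A₂ − ln A₁).
z = ln(31/7) / ln(715.8/15) = ln(4.429) / ln(47.72) = 1.4881 / 3.8654 = 0.3850

0.385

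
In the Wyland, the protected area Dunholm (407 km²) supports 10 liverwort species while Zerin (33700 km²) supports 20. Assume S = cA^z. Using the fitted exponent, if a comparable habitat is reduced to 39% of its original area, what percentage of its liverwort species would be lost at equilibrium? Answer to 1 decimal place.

13.7%

z = ln(20/10) / ln(33700/407) = 0.6931 / 4.4164 = 0.1569
S_new/S_old = (A_new/A_old)^z = 0.39^0.1569 = exp(0.1569 × -0.9416) = 0.8626
Fraction lost = 1 − 0.8626 = 0.1374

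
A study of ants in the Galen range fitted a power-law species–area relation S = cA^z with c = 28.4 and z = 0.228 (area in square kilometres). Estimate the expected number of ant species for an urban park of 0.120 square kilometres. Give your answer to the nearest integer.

18

S = 28.4 × 0.12^0.228 = 28.4 × 0.6167 ≈ 17.51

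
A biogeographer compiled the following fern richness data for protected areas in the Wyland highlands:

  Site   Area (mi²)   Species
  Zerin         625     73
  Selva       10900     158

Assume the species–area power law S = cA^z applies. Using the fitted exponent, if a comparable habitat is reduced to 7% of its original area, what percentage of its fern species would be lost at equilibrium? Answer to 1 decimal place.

51.2%

z = ln(158/73) / ln(10900/625) = 0.7721 / 2.8588 = 0.2701
S_new/S_old = (A_new/A_old)^z = 0.07^0.2701 = exp(0.2701 × -2.6593) = 0.4876
Fraction lost = 1 − 0.4876 = 0.5124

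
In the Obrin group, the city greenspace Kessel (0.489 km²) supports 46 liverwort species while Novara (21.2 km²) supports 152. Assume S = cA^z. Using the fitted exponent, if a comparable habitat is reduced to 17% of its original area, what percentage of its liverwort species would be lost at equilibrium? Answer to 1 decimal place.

z = ln(152/46) / ln(21.2/0.489) = 1.1952 / 3.7694 = 0.3171
S_new/S_old = (A_new/A_old)^z = 0.17^0.3171 = exp(0.3171 × -1.7720) = 0.5701
Fraction lost = 1 − 0.5701 = 0.4299

43.0%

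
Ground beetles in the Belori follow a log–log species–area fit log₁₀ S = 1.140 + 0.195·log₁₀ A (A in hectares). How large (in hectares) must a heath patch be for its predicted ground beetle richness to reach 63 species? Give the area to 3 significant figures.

2410 hectares

63 = 13.8 × A^0.195  ⇒  A^0.195 = 63/13.8 = 4.564
ln A = ln(4.564) / 0.195 = 1.5182 / 0.195 = 7.7856
A = e^7.7856 ≈ 2406 hectares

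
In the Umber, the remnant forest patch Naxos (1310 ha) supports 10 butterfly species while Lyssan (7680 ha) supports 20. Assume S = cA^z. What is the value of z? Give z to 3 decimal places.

0.392

Taking logs: ln S = ln c + z ln A, so z = (ln S₂ − ln S₁)/(ln A₂ − ln A₁).
z = ln(20/10) / ln(7680/1310) = ln(2) / ln(5.863) = 0.6931 / 1.7686 = 0.3919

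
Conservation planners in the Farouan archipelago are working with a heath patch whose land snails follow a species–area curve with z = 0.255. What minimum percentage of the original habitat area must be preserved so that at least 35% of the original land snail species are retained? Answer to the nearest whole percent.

2%

Need (A_new/A_old)^0.255 = 0.35, so A_new/A_old = 0.35^(1/0.255) = 0.35^3.922
ln(A_new/A_old) = ln 0.35 / 0.255 = -1.0498 / 0.255 = -4.1169
A_new/A_old = e^-4.1169 ≈ 0.01629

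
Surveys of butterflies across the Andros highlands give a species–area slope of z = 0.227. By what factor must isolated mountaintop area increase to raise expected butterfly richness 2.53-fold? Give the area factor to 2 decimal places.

(A₂/A₁)^0.227 = 2.53, so A₂/A₁ = 2.53^(1/0.227) = 2.53^4.405
ln(A₂/A₁) = ln 2.53 / 0.227 = 0.9282 / 0.227 = 4.0891
A₂/A₁ = e^4.0891 ≈ 59.68

59.68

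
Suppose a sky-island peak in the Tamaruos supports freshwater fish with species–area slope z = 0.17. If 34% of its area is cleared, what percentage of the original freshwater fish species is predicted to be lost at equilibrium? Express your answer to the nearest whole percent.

S_new/S_old = (A_new/A_old)^z = 0.66^0.17
= exp(0.17 × ln 0.66) = exp(0.17 × -0.4155) = exp(-0.0706) ≈ 0.9318
Fraction lost = 1 − 0.9318 = 0.0682

7%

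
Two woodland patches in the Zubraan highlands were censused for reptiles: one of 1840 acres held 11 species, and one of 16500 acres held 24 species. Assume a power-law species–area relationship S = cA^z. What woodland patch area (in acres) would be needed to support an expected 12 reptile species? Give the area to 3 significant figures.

2350 acres

z = ln(24/11) / ln(16500/1840) = 0.7802 / 2.1936 = 0.3557
c = 11 / 1840^0.3557 = 11 / 14.49 = 0.759
A = (12/0.759)^(1/0.3557) ⇒ ln A = ln(15.81)/0.3557 = 7.7622
A = e^7.7622 ≈ 2350 acres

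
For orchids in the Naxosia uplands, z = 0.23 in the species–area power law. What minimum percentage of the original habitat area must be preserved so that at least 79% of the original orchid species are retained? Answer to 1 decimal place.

Need (A_new/A_old)^0.23 = 0.79, so A_new/A_old = 0.79^(1/0.23) = 0.79^4.348
ln(A_new/A_old) = ln 0.79 / 0.23 = -0.2357 / 0.23 = -1.0249
A_new/A_old = e^-1.0249 ≈ 0.3588

35.9%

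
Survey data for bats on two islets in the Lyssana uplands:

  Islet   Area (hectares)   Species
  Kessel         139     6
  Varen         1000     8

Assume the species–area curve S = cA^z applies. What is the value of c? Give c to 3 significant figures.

2.92

z = ln(S₂/S₁) / ln(A₂/A₁) = ln(8/6) / ln(1000/139) = 0.2877 / 1.9733 = 0.1458
c = S₁ / A₁^z = 6 / 139^0.1458 = 6 / 2.053 = 2.922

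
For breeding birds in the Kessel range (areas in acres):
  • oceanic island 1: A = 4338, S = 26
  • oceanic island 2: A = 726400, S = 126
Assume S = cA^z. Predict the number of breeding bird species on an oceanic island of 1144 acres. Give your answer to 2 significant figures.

z = ln(126/26) / ln(726400/4338) = 1.5782 / 5.1207 = 0.3082
c = 26 / 4338^0.3082 = 26 / 13.21 = 1.968
S₃ = 1.968 × 1144^0.3082 = 1.968 × 8.762 ≈ 17.24

17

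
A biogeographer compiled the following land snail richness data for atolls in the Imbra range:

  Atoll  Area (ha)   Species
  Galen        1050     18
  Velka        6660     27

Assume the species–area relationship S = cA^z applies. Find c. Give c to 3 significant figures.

z = ln(S₂/S₁) / ln(A₂/A₁) = ln(27/18) / ln(6660/1050) = 0.4055 / 1.8473 = 0.2195
c = S₁ / A₁^z = 18 / 1050^0.2195 = 18 / 4.604 = 3.91

3.91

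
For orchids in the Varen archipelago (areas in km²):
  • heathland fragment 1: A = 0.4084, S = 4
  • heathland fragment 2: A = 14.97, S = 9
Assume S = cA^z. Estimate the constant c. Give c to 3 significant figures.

4.89

z = ln(S₂/S₁) / ln(A₂/A₁) = ln(9/4) / ln(14.97/0.4084) = 0.8109 / 3.6016 = 0.2252
c = S₁ / A₁^z = 4 / 0.4084^0.2252 = 4 / 0.8174 = 4.894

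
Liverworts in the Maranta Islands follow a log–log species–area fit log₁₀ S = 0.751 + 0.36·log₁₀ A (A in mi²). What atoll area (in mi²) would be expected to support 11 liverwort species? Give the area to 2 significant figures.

6.4 mi²

11 = 5.636 × A^0.36  ⇒  A^0.36 = 11/5.636 = 1.952
ln A = ln(1.952) / 0.36 = 0.6687 / 0.36 = 1.8574
A = e^1.8574 ≈ 6.407 mi²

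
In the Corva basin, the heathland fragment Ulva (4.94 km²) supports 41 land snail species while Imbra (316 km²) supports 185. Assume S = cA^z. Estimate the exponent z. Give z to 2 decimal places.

0.36

Taking logs: ln S = ln c + z ln A, so z = (ln S₂ − ln S₁)/(ln A₂ − ln A₁).
z = ln(185/41) / ln(316/4.94) = ln(4.512) / ln(63.97) = 1.5068 / 4.1584 = 0.3623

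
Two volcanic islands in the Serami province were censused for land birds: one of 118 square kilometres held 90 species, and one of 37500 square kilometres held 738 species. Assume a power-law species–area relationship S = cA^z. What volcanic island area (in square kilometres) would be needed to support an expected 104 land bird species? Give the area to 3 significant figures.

175 square kilometres

z = ln(738/90) / ln(37500/118) = 2.1041 / 5.7614 = 0.3652
c = 90 / 118^0.3652 = 90 / 5.711 = 15.76
A = (104/15.76)^(1/0.3652) ⇒ ln A = ln(6.599)/0.3652 = 5.1666
A = e^5.1666 ≈ 175.3 square kilometres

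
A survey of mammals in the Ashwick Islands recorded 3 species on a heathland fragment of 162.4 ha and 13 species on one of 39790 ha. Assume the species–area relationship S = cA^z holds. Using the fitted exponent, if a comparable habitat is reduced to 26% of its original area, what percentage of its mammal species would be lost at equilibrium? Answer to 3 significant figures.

z = ln(13/3) / ln(39790/162.4) = 1.4663 / 5.5013 = 0.2665
S_new/S_old = (A_new/A_old)^z = 0.26^0.2665 = exp(0.2665 × -1.3471) = 0.6983
Fraction lost = 1 − 0.6983 = 0.3017

30.2%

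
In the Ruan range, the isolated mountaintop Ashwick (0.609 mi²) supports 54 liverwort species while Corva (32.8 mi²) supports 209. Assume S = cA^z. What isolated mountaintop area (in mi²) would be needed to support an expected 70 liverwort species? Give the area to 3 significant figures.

1.31 mi²

z = ln(209/54) / ln(32.8/0.609) = 1.3534 / 3.9864 = 0.3395
c = 54 / 0.609^0.3395 = 54 / 0.845 = 63.9
A = (70/63.9)^(1/0.3395) ⇒ ln A = ln(1.095)/0.3395 = 0.2685
A = e^0.2685 ≈ 1.308 mi²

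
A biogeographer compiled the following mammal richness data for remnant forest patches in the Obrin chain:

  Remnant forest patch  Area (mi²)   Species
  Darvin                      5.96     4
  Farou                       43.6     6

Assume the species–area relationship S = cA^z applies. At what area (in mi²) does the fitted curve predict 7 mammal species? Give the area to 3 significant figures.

z = ln(6/4) / ln(43.6/5.96) = 0.4055 / 1.9900 = 0.2038
c = 4 / 5.96^0.2038 = 4 / 1.439 = 2.78
A = (7/2.78)^(1/0.2038) ⇒ ln A = ln(2.518)/0.2038 = 4.5316
A = e^4.5316 ≈ 92.91 mi²

92.9 mi²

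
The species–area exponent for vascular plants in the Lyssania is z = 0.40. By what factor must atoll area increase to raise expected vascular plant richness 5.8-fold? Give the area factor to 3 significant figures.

(A₂/A₁)^0.4 = 5.8, so A₂/A₁ = 5.8^(1/0.4) = 5.8^2.5
ln(A₂/A₁) = ln 5.8 / 0.4 = 1.7579 / 0.4 = 4.3946
A₂/A₁ = e^4.3946 ≈ 81.02

81.0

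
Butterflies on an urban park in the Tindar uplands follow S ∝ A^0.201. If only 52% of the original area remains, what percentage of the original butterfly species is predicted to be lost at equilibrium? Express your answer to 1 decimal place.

12.3%

S_new/S_old = (A_new/A_old)^z = 0.52^0.201
= exp(0.201 × ln 0.52) = exp(0.201 × -0.6539) = exp(-0.1314) ≈ 0.8768
Fraction lost = 1 − 0.8768 = 0.1232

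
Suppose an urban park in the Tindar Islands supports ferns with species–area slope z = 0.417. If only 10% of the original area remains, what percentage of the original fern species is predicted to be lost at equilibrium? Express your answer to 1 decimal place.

S_new/S_old = (A_new/A_old)^z = 0.1^0.417
= exp(0.417 × ln 0.1) = exp(0.417 × -2.3026) = exp(-0.9602) ≈ 0.3828
Fraction lost = 1 − 0.3828 = 0.6172

61.7%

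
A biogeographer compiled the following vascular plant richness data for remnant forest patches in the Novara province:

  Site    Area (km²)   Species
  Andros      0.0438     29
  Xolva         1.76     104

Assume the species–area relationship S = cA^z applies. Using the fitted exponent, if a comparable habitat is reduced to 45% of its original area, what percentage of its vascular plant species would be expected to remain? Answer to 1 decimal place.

z = ln(104/29) / ln(1.76/0.0438) = 1.2771 / 3.6934 = 0.3458
S_new/S_old = (A_new/A_old)^z = 0.45^0.3458 = exp(0.3458 × -0.7985) = 0.7587

75.9%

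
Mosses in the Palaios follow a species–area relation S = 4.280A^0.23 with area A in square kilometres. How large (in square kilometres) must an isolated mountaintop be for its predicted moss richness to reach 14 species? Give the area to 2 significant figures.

14 = 4.28 × A^0.23  ⇒  A^0.23 = 14/4.28 = 3.271
ln A = ln(3.271) / 0.23 = 1.1851 / 0.23 = 5.1526
A = e^5.1526 ≈ 172.9 square kilometres

170 square kilometres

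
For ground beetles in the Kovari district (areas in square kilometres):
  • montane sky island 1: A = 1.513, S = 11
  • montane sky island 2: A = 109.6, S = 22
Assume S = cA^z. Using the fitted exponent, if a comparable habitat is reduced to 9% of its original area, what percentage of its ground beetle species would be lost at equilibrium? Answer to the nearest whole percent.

z = ln(22/11) / ln(109.6/1.513) = 0.6931 / 4.2827 = 0.1618
S_new/S_old = (A_new/A_old)^z = 0.09^0.1618 = exp(0.1618 × -2.4079) = 0.6772
Fraction lost = 1 − 0.6772 = 0.3228

32%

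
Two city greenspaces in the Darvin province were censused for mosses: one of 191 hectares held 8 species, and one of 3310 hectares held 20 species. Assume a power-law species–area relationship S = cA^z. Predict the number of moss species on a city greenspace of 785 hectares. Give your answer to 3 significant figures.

z = ln(20/8) / ln(3310/191) = 0.9163 / 2.8524 = 0.3212
c = 8 / 191^0.3212 = 8 / 5.404 = 1.48
S₃ = 1.48 × 785^0.3212 = 1.48 × 8.51 ≈ 12.6

12.6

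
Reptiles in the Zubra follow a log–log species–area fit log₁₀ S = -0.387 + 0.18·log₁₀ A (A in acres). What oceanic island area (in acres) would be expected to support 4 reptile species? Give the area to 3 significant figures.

312000 acres

4 = 0.4102 × A^0.18  ⇒  A^0.18 = 4/0.4102 = 9.751
ln A = ln(9.751) / 0.18 = 2.2774 / 0.18 = 12.6522
A = e^12.6522 ≈ 312448 acres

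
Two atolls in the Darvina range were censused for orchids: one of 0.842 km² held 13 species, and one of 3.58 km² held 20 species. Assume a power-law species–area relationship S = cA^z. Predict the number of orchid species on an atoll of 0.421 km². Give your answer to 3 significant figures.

z = ln(20/13) / ln(3.58/0.842) = 0.4308 / 1.4473 = 0.2976
c = 13 / 0.842^0.2976 = 13 / 0.9501 = 13.68
S₃ = 13.68 × 0.421^0.2976 = 13.68 × 0.773 ≈ 10.58

10.6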